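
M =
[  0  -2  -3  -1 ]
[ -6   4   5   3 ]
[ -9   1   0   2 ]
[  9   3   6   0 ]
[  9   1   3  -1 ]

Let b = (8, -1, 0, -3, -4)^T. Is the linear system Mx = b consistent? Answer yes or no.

no

Row reduce the augmented matrix [M | b].
Swap R1 ↔ R2
R3 ← R3 − (3/2)·R1: [0, -5, -15/2, -5/2, 3/2]
R4 ← R4 + (3/2)·R1: [0, 9, 27/2, 9/2, -9/2]
R5 ← R5 + (3/2)·R1: [0, 7, 21/2, 7/2, -11/2]
R3 ← R3 − (5/2)·R2: [0, 0, 0, 0, -37/2]
R4 ← R4 + (9/2)·R2: [0, 0, 0, 0, 63/2]
R5 ← R5 + (7/2)·R2: [0, 0, 0, 0, 45/2]
R4 ← R4 + (63/37)·R3: [0, 0, 0, 0, 0]
R5 ← R5 + (45/37)·R3: [0, 0, 0, 0, 0]
The echelon form has 3 nonzero rows; the last pivot sits in the augmented column, so rank(M) = 2 but rank([M|b]) = 3.
Since the ranks differ, the system is inconsistent.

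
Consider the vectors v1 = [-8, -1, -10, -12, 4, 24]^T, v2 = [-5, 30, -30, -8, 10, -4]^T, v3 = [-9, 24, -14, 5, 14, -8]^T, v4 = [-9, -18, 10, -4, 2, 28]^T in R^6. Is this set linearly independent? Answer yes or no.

Form the matrix with these vectors as rows and row reduce.
R2 ← R2 − (5/8)·R1: [0, 245/8, -95/4, -1/2, 15/2, -19]
R3 ← R3 − (9/8)·R1: [0, 201/8, -11/4, 37/2, 19/2, -35]
R4 ← R4 − (9/8)·R1: [0, -135/8, 85/4, 19/2, -5/2, 1]
R3 ← R3 − (201/245)·R2: [0, 0, 820/49, 4633/245, 164/49, -4756/245]
R4 ← R4 + (27/49)·R2: [0, 0, 400/49, 452/49, 80/49, -464/49]
R4 ← R4 − (20/41)·R3: [0, 0, 0, 0, 0, 0]
3 nonzero rows, so the 4 vectors span a space of dimension 3.
Since 3 < 4, the vectors are linearly dependent.

no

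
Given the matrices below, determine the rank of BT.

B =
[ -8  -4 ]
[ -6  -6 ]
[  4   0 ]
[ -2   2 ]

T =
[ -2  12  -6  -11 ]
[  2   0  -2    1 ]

First compute BT:
[[  8, -96,  56,  84],
 [  0, -72,  48,  60],
 [ -8,  48, -24, -44],
 [  8, -24,   8,  24]]
Now row reduce the product.
R3 ← R3 + R1: [0, -48, 32, 40]
R4 ← R4 − R1: [0, 72, -48, -60]
R3 ← R3 − (2/3)·R2: [0, 0, 0, 0]
R4 ← R4 + R2: [0, 0, 0, 0]
2 nonzero rows, so rank(BT) = 2.

2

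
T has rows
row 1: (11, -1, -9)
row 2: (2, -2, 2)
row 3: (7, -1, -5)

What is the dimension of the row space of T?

Row reduce to echelon form.
R2 ← R2 − (2/11)·R1: [0, -20/11, 40/11]
R3 ← R3 − (7/11)·R1: [0, -4/11, 8/11]
R3 ← R3 − (1/5)·R2: [0, 0, 0]
Echelon form has 2 nonzero rows, so rank(T) = 2.
The row space has dimension equal to the rank: 2.

2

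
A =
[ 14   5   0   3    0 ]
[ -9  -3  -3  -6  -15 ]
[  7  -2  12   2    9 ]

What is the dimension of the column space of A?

3

Row reduce to echelon form.
R2 ← R2 + (9/14)·R1: [0, 3/14, -3, -57/14, -15]
R3 ← R3 − (1/2)·R1: [0, -9/2, 12, 1/2, 9]
R3 ← R3 + (21)·R2: [0, 0, -51, -85, -306]
Echelon form has 3 nonzero rows, so rank(A) = 3.
The column space has dimension equal to the rank: 3.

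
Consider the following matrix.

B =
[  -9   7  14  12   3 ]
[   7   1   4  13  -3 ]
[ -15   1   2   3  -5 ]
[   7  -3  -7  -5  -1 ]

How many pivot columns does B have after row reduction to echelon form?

4

Row reduce to echelon form.
R2 ← R2 + (7/9)·R1: [0, 58/9, 134/9, 67/3, -2/3]
R3 ← R3 − (5/3)·R1: [0, -32/3, -64/3, -17, -10]
R4 ← R4 + (7/9)·R1: [0, 22/9, 35/9, 13/3, 4/3]
R3 ← R3 + (48/29)·R2: [0, 0, 96/29, 579/29, -322/29]
R4 ← R4 − (11/29)·R2: [0, 0, -51/29, -120/29, 46/29]
R4 ← R4 + (17/32)·R3: [0, 0, 0, 207/32, -69/16]
Echelon form has 4 nonzero rows, so rank(B) = 4.
Each nonzero row contributes one pivot column: 4 pivot columns.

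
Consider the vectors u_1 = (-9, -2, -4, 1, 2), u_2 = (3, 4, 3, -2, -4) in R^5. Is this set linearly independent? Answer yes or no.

yes

Form the matrix with these vectors as rows and row reduce.
R2 ← R2 + (1/3)·R1: [0, 10/3, 5/3, -5/3, -10/3]
2 nonzero rows, so the 2 vectors span a space of dimension 2.
Since 2 = 2, the vectors are linearly independent.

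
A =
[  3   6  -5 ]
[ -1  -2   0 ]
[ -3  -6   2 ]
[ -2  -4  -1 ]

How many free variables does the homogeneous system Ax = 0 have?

Row reduce to echelon form.
R2 ← R2 + (1/3)·R1: [0, 0, -5/3]
R3 ← R3 + R1: [0, 0, -3]
R4 ← R4 + (2/3)·R1: [0, 0, -13/3]
R3 ← R3 − (9/5)·R2: [0, 0, 0]
R4 ← R4 − (13/5)·R2: [0, 0, 0]
2 nonzero rows, so rank(A) = 2.
A has 3 columns; by rank–nullity, nullity = 3 − 2 = 1.

1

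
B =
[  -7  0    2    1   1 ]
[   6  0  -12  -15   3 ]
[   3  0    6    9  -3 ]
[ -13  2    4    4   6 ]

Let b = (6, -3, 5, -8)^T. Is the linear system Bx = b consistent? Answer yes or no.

no

Row reduce the augmented matrix [B | b].
R2 ← R2 + (6/7)·R1: [0, 0, -72/7, -99/7, 27/7, 15/7]
R3 ← R3 + (3/7)·R1: [0, 0, 48/7, 66/7, -18/7, 53/7]
R4 ← R4 − (13/7)·R1: [0, 2, 2/7, 15/7, 29/7, -134/7]
Swap R2 ↔ R4
R4 ← R4 + (3/2)·R3: [0, 0, 0, 0, 0, 27/2]
The echelon form has 4 nonzero rows; the last pivot sits in the augmented column, so rank(B) = 3 but rank([B|b]) = 4.
Since the ranks differ, the system is inconsistent.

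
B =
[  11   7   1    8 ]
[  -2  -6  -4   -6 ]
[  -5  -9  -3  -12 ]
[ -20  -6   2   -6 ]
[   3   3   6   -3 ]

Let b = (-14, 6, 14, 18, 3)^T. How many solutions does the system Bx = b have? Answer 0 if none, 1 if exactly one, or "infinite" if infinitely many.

infinite

Row reduce the augmented matrix [B | b].
R2 ← R2 + (2/11)·R1: [0, -52/11, -42/11, -50/11, 38/11]
R3 ← R3 + (5/11)·R1: [0, -64/11, -28/11, -92/11, 84/11]
R4 ← R4 + (20/11)·R1: [0, 74/11, 42/11, 94/11, -82/11]
R5 ← R5 − (3/11)·R1: [0, 12/11, 63/11, -57/11, 75/11]
R3 ← R3 − (16/13)·R2: [0, 0, 28/13, -36/13, 44/13]
R4 ← R4 + (37/26)·R2: [0, 0, -21/13, 27/13, -33/13]
R5 ← R5 + (3/13)·R2: [0, 0, 63/13, -81/13, 99/13]
R4 ← R4 + (3/4)·R3: [0, 0, 0, 0, 0]
R5 ← R5 − (9/4)·R3: [0, 0, 0, 0, 0]
The echelon form has 3 nonzero rows, and every pivot lies in the first 4 columns, so rank(B) = rank([B|b]) = 3.
The system is consistent.
rank = 3 < 4 unknowns, so there are infinitely many solutions.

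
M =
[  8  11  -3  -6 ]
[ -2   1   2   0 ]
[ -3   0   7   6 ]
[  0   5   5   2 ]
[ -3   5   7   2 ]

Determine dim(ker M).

Row reduce to echelon form.
R2 ← R2 + (1/4)·R1: [0, 15/4, 5/4, -3/2]
R3 ← R3 + (3/8)·R1: [0, 33/8, 47/8, 15/4]
R5 ← R5 + (3/8)·R1: [0, 73/8, 47/8, -1/4]
R3 ← R3 − (11/10)·R2: [0, 0, 9/2, 27/5]
R4 ← R4 − (4/3)·R2: [0, 0, 10/3, 4]
R5 ← R5 − (73/30)·R2: [0, 0, 17/6, 17/5]
R4 ← R4 − (20/27)·R3: [0, 0, 0, 0]
R5 ← R5 − (17/27)·R3: [0, 0, 0, 0]
3 nonzero rows, so rank(M) = 3.
M has 4 columns; by rank–nullity, nullity = 4 − 3 = 1.

1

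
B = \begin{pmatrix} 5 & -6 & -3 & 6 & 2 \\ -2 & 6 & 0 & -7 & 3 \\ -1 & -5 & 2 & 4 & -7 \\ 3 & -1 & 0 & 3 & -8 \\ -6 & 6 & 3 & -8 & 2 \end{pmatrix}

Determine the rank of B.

5

Row reduce to echelon form.
R2 ← R2 + (2/5)·R1: [0, 18/5, -6/5, -23/5, 19/5]
R3 ← R3 + (1/5)·R1: [0, -31/5, 7/5, 26/5, -33/5]
R4 ← R4 − (3/5)·R1: [0, 13/5, 9/5, -3/5, -46/5]
R5 ← R5 + (6/5)·R1: [0, -6/5, -3/5, -4/5, 22/5]
R3 ← R3 + (31/18)·R2: [0, 0, -2/3, -49/18, -1/18]
R4 ← R4 − (13/18)·R2: [0, 0, 8/3, 49/18, -215/18]
R5 ← R5 + (1/3)·R2: [0, 0, -1, -7/3, 17/3]
R4 ← R4 + (4)·R3: [0, 0, 0, -49/6, -73/6]
R5 ← R5 − (3/2)·R3: [0, 0, 0, 7/4, 23/4]
R5 ← R5 + (3/14)·R4: [0, 0, 0, 0, 22/7]
Echelon form has 5 nonzero rows, so rank(B) = 5.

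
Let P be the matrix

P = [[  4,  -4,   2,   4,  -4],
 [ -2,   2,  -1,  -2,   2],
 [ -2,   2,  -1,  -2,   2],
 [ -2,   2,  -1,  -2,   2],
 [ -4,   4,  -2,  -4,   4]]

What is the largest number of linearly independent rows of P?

Row reduce to echelon form.
R2 ← R2 + (1/2)·R1: [0, 0, 0, 0, 0]
R3 ← R3 + (1/2)·R1: [0, 0, 0, 0, 0]
R4 ← R4 + (1/2)·R1: [0, 0, 0, 0, 0]
R5 ← R5 + R1: [0, 0, 0, 0, 0]
Echelon form has 1 nonzero row, so rank(P) = 1.
The rank gives the maximum number of linearly independent rows: 1.

1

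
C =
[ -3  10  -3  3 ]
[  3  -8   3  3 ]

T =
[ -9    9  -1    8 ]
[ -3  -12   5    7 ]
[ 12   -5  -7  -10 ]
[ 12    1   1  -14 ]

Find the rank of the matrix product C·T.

First compute CT:
[[ -3, -129,  77,  34],
 [ 69, 111, -61, -104]]
Now row reduce the product.
R2 ← R2 + (23)·R1: [0, -2856, 1710, 678]
2 nonzero rows, so rank(CT) = 2.

2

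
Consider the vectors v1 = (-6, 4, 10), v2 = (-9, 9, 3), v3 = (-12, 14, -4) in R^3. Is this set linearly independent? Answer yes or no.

no

Form the matrix with these vectors as rows and row reduce.
R2 ← R2 − (3/2)·R1: [0, 3, -12]
R3 ← R3 − (2)·R1: [0, 6, -24]
R3 ← R3 − (2)·R2: [0, 0, 0]
2 nonzero rows, so the 3 vectors span a space of dimension 2.
Since 2 < 3, the vectors are linearly dependent.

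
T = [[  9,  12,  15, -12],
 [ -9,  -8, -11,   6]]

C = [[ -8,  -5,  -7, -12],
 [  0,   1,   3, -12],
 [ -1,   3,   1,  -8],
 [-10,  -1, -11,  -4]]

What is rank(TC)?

2

First compute TC:
[[ 33,  24, 120, -324],
 [ 23,  -2, -38, 268]]
Now row reduce the product.
R2 ← R2 − (23/33)·R1: [0, -206/11, -1338/11, 5432/11]
2 nonzero rows, so rank(TC) = 2.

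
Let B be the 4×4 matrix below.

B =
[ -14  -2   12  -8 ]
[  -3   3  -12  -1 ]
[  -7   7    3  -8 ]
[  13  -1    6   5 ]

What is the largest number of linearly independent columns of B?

4

Row reduce to echelon form.
R2 ← R2 − (3/14)·R1: [0, 24/7, -102/7, 5/7]
R3 ← R3 − (1/2)·R1: [0, 8, -3, -4]
R4 ← R4 + (13/14)·R1: [0, -20/7, 120/7, -17/7]
R3 ← R3 − (7/3)·R2: [0, 0, 31, -17/3]
R4 ← R4 + (5/6)·R2: [0, 0, 5, -11/6]
R4 ← R4 − (5/31)·R3: [0, 0, 0, -57/62]
Echelon form has 4 nonzero rows, so rank(B) = 4.
The rank gives the maximum number of linearly independent columns: 4.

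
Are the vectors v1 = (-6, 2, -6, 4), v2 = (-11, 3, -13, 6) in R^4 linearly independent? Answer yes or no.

yes

Form the matrix with these vectors as rows and row reduce.
R2 ← R2 − (11/6)·R1: [0, -2/3, -2, -4/3]
2 nonzero rows, so the 2 vectors span a space of dimension 2.
Since 2 = 2, the vectors are linearly independent.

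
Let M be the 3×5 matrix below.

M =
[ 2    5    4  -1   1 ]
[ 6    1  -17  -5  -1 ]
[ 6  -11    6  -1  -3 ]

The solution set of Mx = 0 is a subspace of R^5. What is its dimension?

Row reduce to echelon form.
R2 ← R2 − (3)·R1: [0, -14, -29, -2, -4]
R3 ← R3 − (3)·R1: [0, -26, -6, 2, -6]
R3 ← R3 − (13/7)·R2: [0, 0, 335/7, 40/7, 10/7]
3 nonzero rows, so rank(M) = 3.
M has 5 columns; by rank–nullity, nullity = 5 − 3 = 2.

2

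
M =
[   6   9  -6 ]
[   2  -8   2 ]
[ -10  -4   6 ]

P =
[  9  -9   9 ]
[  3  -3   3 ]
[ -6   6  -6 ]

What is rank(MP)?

1

First compute MP:
[[117, -117, 117],
 [-18,  18, -18],
 [-138, 138, -138]]
Now row reduce the product.
R2 ← R2 + (2/13)·R1: [0, 0, 0]
R3 ← R3 + (46/39)·R1: [0, 0, 0]
1 nonzero row, so rank(MP) = 1.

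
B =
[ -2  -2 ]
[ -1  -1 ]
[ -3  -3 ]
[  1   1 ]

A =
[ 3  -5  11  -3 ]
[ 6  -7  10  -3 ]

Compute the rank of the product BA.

First compute BA:
[[-18,  24, -42,  12],
 [ -9,  12, -21,   6],
 [-27,  36, -63,  18],
 [  9, -12,  21,  -6]]
Now row reduce the product.
R2 ← R2 − (1/2)·R1: [0, 0, 0, 0]
R3 ← R3 − (3/2)·R1: [0, 0, 0, 0]
R4 ← R4 + (1/2)·R1: [0, 0, 0, 0]
1 nonzero row, so rank(BA) = 1.

1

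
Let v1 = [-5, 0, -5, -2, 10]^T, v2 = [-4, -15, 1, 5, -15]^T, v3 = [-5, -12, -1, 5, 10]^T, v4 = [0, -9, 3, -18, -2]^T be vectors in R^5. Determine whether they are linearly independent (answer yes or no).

Form the matrix with these vectors as rows and row reduce.
R2 ← R2 − (4/5)·R1: [0, -15, 5, 33/5, -23]
R3 ← R3 − R1: [0, -12, 4, 7, 0]
R3 ← R3 − (4/5)·R2: [0, 0, 0, 43/25, 92/5]
R4 ← R4 − (3/5)·R2: [0, 0, 0, -549/25, 59/5]
R4 ← R4 + (549/43)·R3: [0, 0, 0, 0, 10609/43]
4 nonzero rows, so the 4 vectors span a space of dimension 4.
Since 4 = 4, the vectors are linearly independent.

yes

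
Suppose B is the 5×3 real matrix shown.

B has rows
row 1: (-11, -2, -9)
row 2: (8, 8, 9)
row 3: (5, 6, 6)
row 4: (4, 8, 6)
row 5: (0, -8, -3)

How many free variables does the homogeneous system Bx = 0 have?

Row reduce to echelon form.
R2 ← R2 + (8/11)·R1: [0, 72/11, 27/11]
R3 ← R3 + (5/11)·R1: [0, 56/11, 21/11]
R4 ← R4 + (4/11)·R1: [0, 80/11, 30/11]
R3 ← R3 − (7/9)·R2: [0, 0, 0]
R4 ← R4 − (10/9)·R2: [0, 0, 0]
R5 ← R5 + (11/9)·R2: [0, 0, 0]
2 nonzero rows, so rank(B) = 2.
B has 3 columns; by rank–nullity, nullity = 3 − 2 = 1.

1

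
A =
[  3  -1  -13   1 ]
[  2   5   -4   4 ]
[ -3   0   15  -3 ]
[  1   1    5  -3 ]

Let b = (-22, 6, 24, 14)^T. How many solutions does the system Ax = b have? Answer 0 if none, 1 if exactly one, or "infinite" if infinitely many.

infinite

Row reduce the augmented matrix [A | b].
R2 ← R2 − (2/3)·R1: [0, 17/3, 14/3, 10/3, 62/3]
R3 ← R3 + R1: [0, -1, 2, -2, 2]
R4 ← R4 − (1/3)·R1: [0, 4/3, 28/3, -10/3, 64/3]
R3 ← R3 + (3/17)·R2: [0, 0, 48/17, -24/17, 96/17]
R4 ← R4 − (4/17)·R2: [0, 0, 140/17, -70/17, 280/17]
R4 ← R4 − (35/12)·R3: [0, 0, 0, 0, 0]
The echelon form has 3 nonzero rows, and every pivot lies in the first 4 columns, so rank(A) = rank([A|b]) = 3.
The system is consistent.
rank = 3 < 4 unknowns, so there are infinitely many solutions.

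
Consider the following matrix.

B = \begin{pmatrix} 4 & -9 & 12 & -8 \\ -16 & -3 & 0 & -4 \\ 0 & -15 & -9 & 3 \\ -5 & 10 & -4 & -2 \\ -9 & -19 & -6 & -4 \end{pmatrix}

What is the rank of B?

4

Row reduce to echelon form.
R2 ← R2 + (4)·R1: [0, -39, 48, -36]
R4 ← R4 + (5/4)·R1: [0, -5/4, 11, -12]
R5 ← R5 + (9/4)·R1: [0, -157/4, 21, -22]
R3 ← R3 − (5/13)·R2: [0, 0, -357/13, 219/13]
R4 ← R4 − (5/156)·R2: [0, 0, 123/13, -141/13]
R5 ← R5 − (157/156)·R2: [0, 0, -355/13, 185/13]
R4 ← R4 + (41/119)·R3: [0, 0, 0, -600/119]
R5 ← R5 − (355/357)·R3: [0, 0, 0, -300/119]
R5 ← R5 − (1/2)·R4: [0, 0, 0, 0]
Echelon form has 4 nonzero rows, so rank(B) = 4.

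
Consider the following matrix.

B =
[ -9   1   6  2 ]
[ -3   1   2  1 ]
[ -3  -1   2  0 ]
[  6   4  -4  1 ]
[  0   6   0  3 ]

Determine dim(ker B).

Row reduce to echelon form.
R2 ← R2 − (1/3)·R1: [0, 2/3, 0, 1/3]
R3 ← R3 − (1/3)·R1: [0, -4/3, 0, -2/3]
R4 ← R4 + (2/3)·R1: [0, 14/3, 0, 7/3]
R3 ← R3 + (2)·R2: [0, 0, 0, 0]
R4 ← R4 − (7)·R2: [0, 0, 0, 0]
R5 ← R5 − (9)·R2: [0, 0, 0, 0]
2 nonzero rows, so rank(B) = 2.
B has 4 columns; by rank–nullity, nullity = 4 − 2 = 2.

2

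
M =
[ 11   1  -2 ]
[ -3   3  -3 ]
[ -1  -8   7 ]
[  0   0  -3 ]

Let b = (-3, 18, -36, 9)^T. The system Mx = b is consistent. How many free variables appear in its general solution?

0

Row reduce the augmented matrix [M | b].
R2 ← R2 + (3/11)·R1: [0, 36/11, -39/11, 189/11]
R3 ← R3 + (1/11)·R1: [0, -87/11, 75/11, -399/11]
R3 ← R3 + (29/12)·R2: [0, 0, -7/4, 21/4]
R4 ← R4 − (12/7)·R3: [0, 0, 0, 0]
The echelon form has 3 nonzero rows, and every pivot lies in the first 3 columns, so rank(M) = rank([M|b]) = 3.
The system is consistent.
Free variables = (unknowns) − (rank) = 3 − 3 = 0.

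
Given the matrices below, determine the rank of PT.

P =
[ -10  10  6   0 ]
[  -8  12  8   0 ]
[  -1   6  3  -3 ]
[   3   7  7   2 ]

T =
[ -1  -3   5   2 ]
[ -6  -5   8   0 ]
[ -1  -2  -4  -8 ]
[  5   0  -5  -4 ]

4

First compute PT:
[[-56, -32,   6, -68],
 [-72, -52,  24, -80],
 [-53, -33,  46, -14],
 [-42, -58,  33, -58]]
Now row reduce the product.
R2 ← R2 − (9/7)·R1: [0, -76/7, 114/7, 52/7]
R3 ← R3 − (53/56)·R1: [0, -19/7, 1129/28, 705/14]
R4 ← R4 − (3/4)·R1: [0, -34, 57/2, -7]
R3 ← R3 − (1/4)·R2: [0, 0, 145/4, 97/2]
R4 ← R4 − (119/38)·R2: [0, 0, -45/2, -575/19]
R4 ← R4 + (18/29)·R3: [0, 0, 0, -88/551]
4 nonzero rows, so rank(PT) = 4.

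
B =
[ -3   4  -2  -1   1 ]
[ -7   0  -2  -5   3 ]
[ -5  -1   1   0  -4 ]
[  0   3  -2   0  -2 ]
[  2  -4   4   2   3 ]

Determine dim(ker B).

Row reduce to echelon form.
R2 ← R2 − (7/3)·R1: [0, -28/3, 8/3, -8/3, 2/3]
R3 ← R3 − (5/3)·R1: [0, -23/3, 13/3, 5/3, -17/3]
R5 ← R5 + (2/3)·R1: [0, -4/3, 8/3, 4/3, 11/3]
R3 ← R3 − (23/28)·R2: [0, 0, 15/7, 27/7, -87/14]
R4 ← R4 + (9/28)·R2: [0, 0, -8/7, -6/7, -25/14]
R5 ← R5 − (1/7)·R2: [0, 0, 16/7, 12/7, 25/7]
R4 ← R4 + (8/15)·R3: [0, 0, 0, 6/5, -51/10]
R5 ← R5 − (16/15)·R3: [0, 0, 0, -12/5, 51/5]
R5 ← R5 + (2)·R4: [0, 0, 0, 0, 0]
4 nonzero rows, so rank(B) = 4.
B has 5 columns; by rank–nullity, nullity = 5 − 4 = 1.

1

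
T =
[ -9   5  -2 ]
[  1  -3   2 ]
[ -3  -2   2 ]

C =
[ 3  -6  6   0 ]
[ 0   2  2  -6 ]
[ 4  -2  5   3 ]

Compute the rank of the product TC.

First compute TC:
[[-35,  68, -54, -36],
 [ 11, -16,  10,  24],
 [ -1,  10, -12,  18]]
Now row reduce the product.
R2 ← R2 + (11/35)·R1: [0, 188/35, -244/35, 444/35]
R3 ← R3 − (1/35)·R1: [0, 282/35, -366/35, 666/35]
R3 ← R3 − (3/2)·R2: [0, 0, 0, 0]
2 nonzero rows, so rank(TC) = 2.

2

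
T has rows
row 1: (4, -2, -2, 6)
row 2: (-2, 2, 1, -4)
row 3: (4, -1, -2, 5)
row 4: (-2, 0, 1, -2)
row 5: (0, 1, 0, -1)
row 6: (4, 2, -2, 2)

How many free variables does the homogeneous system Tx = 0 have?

2

Row reduce to echelon form.
R2 ← R2 + (1/2)·R1: [0, 1, 0, -1]
R3 ← R3 − R1: [0, 1, 0, -1]
R4 ← R4 + (1/2)·R1: [0, -1, 0, 1]
R6 ← R6 − R1: [0, 4, 0, -4]
R3 ← R3 − R2: [0, 0, 0, 0]
R4 ← R4 + R2: [0, 0, 0, 0]
R5 ← R5 − R2: [0, 0, 0, 0]
R6 ← R6 − (4)·R2: [0, 0, 0, 0]
2 nonzero rows, so rank(T) = 2.
T has 4 columns; by rank–nullity, nullity = 4 − 2 = 2.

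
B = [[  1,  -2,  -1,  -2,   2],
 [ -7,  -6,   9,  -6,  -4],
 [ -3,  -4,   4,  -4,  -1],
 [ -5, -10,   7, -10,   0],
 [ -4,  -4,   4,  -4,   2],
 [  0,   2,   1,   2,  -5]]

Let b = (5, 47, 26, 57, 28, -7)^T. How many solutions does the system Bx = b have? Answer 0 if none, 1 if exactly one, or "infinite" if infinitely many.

infinite

Row reduce the augmented matrix [B | b].
R2 ← R2 + (7)·R1: [0, -20, 2, -20, 10, 82]
R3 ← R3 + (3)·R1: [0, -10, 1, -10, 5, 41]
R4 ← R4 + (5)·R1: [0, -20, 2, -20, 10, 82]
R5 ← R5 + (4)·R1: [0, -12, 0, -12, 10, 48]
R3 ← R3 − (1/2)·R2: [0, 0, 0, 0, 0, 0]
R4 ← R4 − R2: [0, 0, 0, 0, 0, 0]
R5 ← R5 − (3/5)·R2: [0, 0, -6/5, 0, 4, -6/5]
R6 ← R6 + (1/10)·R2: [0, 0, 6/5, 0, -4, 6/5]
Swap R3 ↔ R5
R6 ← R6 + R3: [0, 0, 0, 0, 0, 0]
The echelon form has 3 nonzero rows, and every pivot lies in the first 5 columns, so rank(B) = rank([B|b]) = 3.
The system is consistent.
rank = 3 < 5 unknowns, so there are infinitely many solutions.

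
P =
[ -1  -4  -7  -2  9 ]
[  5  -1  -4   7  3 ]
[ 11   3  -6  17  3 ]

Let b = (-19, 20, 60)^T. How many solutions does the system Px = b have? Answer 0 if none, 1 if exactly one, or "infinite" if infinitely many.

infinite

Row reduce the augmented matrix [P | b].
R2 ← R2 + (5)·R1: [0, -21, -39, -3, 48, -75]
R3 ← R3 + (11)·R1: [0, -41, -83, -5, 102, -149]
R3 ← R3 − (41/21)·R2: [0, 0, -48/7, 6/7, 58/7, -18/7]
The echelon form has 3 nonzero rows, and every pivot lies in the first 5 columns, so rank(P) = rank([P|b]) = 3.
The system is consistent.
rank = 3 < 5 unknowns, so there are infinitely many solutions.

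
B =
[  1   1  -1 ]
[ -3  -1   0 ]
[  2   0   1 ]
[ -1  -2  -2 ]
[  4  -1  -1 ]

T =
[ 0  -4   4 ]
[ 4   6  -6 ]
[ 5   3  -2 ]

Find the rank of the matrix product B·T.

3

First compute BT:
[[ -1,  -1,   0],
 [ -4,   6,  -6],
 [  5,  -5,   6],
 [-18, -14,  12],
 [ -9, -25,  24]]
Now row reduce the product.
R2 ← R2 − (4)·R1: [0, 10, -6]
R3 ← R3 + (5)·R1: [0, -10, 6]
R4 ← R4 − (18)·R1: [0, 4, 12]
R5 ← R5 − (9)·R1: [0, -16, 24]
R3 ← R3 + R2: [0, 0, 0]
R4 ← R4 − (2/5)·R2: [0, 0, 72/5]
R5 ← R5 + (8/5)·R2: [0, 0, 72/5]
Swap R3 ↔ R4
R5 ← R5 − R3: [0, 0, 0]
3 nonzero rows, so rank(BT) = 3.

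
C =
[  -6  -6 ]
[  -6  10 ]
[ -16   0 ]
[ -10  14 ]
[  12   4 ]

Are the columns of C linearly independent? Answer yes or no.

Row reduce C to echelon form.
R2 ← R2 − R1: [0, 16]
R3 ← R3 − (8/3)·R1: [0, 16]
R4 ← R4 − (5/3)·R1: [0, 24]
R5 ← R5 + (2)·R1: [0, -8]
R3 ← R3 − R2: [0, 0]
R4 ← R4 − (3/2)·R2: [0, 0]
R5 ← R5 + (1/2)·R2: [0, 0]
2 pivots among 2 columns.
Every column is a pivot column, so the columns are linearly independent.

yes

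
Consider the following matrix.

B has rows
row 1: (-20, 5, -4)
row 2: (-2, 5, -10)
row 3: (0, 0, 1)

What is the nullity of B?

Row reduce to echelon form.
R2 ← R2 − (1/10)·R1: [0, 9/2, -48/5]
3 nonzero rows, so rank(B) = 3.
B has 3 columns; by rank–nullity, nullity = 3 − 3 = 0.

0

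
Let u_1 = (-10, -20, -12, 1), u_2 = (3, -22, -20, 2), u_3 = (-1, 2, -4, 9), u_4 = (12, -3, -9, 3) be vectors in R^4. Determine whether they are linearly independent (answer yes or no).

Form the matrix with these vectors as rows and row reduce.
R2 ← R2 + (3/10)·R1: [0, -28, -118/5, 23/10]
R3 ← R3 − (1/10)·R1: [0, 4, -14/5, 89/10]
R4 ← R4 + (6/5)·R1: [0, -27, -117/5, 21/5]
R3 ← R3 + (1/7)·R2: [0, 0, -216/35, 323/35]
R4 ← R4 − (27/28)·R2: [0, 0, -9/14, 111/56]
R4 ← R4 − (5/48)·R3: [0, 0, 0, 49/48]
4 nonzero rows, so the 4 vectors span a space of dimension 4.
Since 4 = 4, the vectors are linearly independent.

yes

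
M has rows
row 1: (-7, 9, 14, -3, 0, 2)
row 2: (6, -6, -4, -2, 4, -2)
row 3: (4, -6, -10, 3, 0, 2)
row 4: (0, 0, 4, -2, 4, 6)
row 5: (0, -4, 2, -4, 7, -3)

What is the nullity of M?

Row reduce to echelon form.
R2 ← R2 + (6/7)·R1: [0, 12/7, 8, -32/7, 4, -2/7]
R3 ← R3 + (4/7)·R1: [0, -6/7, -2, 9/7, 0, 22/7]
R3 ← R3 + (1/2)·R2: [0, 0, 2, -1, 2, 3]
R5 ← R5 + (7/3)·R2: [0, 0, 62/3, -44/3, 49/3, -11/3]
R4 ← R4 − (2)·R3: [0, 0, 0, 0, 0, 0]
R5 ← R5 − (31/3)·R3: [0, 0, 0, -13/3, -13/3, -104/3]
Swap R4 ↔ R5
4 nonzero rows, so rank(M) = 4.
M has 6 columns; by rank–nullity, nullity = 6 − 4 = 2.

2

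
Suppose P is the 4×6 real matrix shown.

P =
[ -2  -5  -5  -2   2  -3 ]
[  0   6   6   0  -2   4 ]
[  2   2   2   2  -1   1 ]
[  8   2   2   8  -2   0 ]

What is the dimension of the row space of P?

2

Row reduce to echelon form.
R3 ← R3 + R1: [0, -3, -3, 0, 1, -2]
R4 ← R4 + (4)·R1: [0, -18, -18, 0, 6, -12]
R3 ← R3 + (1/2)·R2: [0, 0, 0, 0, 0, 0]
R4 ← R4 + (3)·R2: [0, 0, 0, 0, 0, 0]
Echelon form has 2 nonzero rows, so rank(P) = 2.
The row space has dimension equal to the rank: 2.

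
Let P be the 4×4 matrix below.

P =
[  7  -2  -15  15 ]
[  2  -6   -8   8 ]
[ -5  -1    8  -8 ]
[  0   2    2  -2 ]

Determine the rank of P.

3

Row reduce to echelon form.
R2 ← R2 − (2/7)·R1: [0, -38/7, -26/7, 26/7]
R3 ← R3 + (5/7)·R1: [0, -17/7, -19/7, 19/7]
R3 ← R3 − (17/38)·R2: [0, 0, -20/19, 20/19]
R4 ← R4 + (7/19)·R2: [0, 0, 12/19, -12/19]
R4 ← R4 + (3/5)·R3: [0, 0, 0, 0]
Echelon form has 3 nonzero rows, so rank(P) = 3.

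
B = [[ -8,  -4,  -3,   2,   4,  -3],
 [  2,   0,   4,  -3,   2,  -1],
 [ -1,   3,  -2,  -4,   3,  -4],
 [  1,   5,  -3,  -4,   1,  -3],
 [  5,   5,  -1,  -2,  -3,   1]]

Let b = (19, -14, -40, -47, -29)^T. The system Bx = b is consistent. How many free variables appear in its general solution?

Row reduce the augmented matrix [B | b].
R2 ← R2 + (1/4)·R1: [0, -1, 13/4, -5/2, 3, -7/4, -37/4]
R3 ← R3 − (1/8)·R1: [0, 7/2, -13/8, -17/4, 5/2, -29/8, -339/8]
R4 ← R4 + (1/8)·R1: [0, 9/2, -27/8, -15/4, 3/2, -27/8, -357/8]
R5 ← R5 + (5/8)·R1: [0, 5/2, -23/8, -3/4, -1/2, -7/8, -137/8]
R3 ← R3 + (7/2)·R2: [0, 0, 39/4, -13, 13, -39/4, -299/4]
R4 ← R4 + (9/2)·R2: [0, 0, 45/4, -15, 15, -45/4, -345/4]
R5 ← R5 + (5/2)·R2: [0, 0, 21/4, -7, 7, -21/4, -161/4]
R4 ← R4 − (15/13)·R3: [0, 0, 0, 0, 0, 0, 0]
R5 ← R5 − (7/13)·R3: [0, 0, 0, 0, 0, 0, 0]
The echelon form has 3 nonzero rows, and every pivot lies in the first 6 columns, so rank(B) = rank([B|b]) = 3.
The system is consistent.
Free variables = (unknowns) − (rank) = 6 − 3 = 3.

3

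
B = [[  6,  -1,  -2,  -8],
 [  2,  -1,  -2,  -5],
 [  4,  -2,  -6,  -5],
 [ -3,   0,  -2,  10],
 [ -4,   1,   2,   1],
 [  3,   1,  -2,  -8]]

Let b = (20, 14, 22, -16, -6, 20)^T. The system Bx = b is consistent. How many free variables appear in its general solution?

Row reduce the augmented matrix [B | b].
R2 ← R2 − (1/3)·R1: [0, -2/3, -4/3, -7/3, 22/3]
R3 ← R3 − (2/3)·R1: [0, -4/3, -14/3, 1/3, 26/3]
R4 ← R4 + (1/2)·R1: [0, -1/2, -3, 6, -6]
R5 ← R5 + (2/3)·R1: [0, 1/3, 2/3, -13/3, 22/3]
R6 ← R6 − (1/2)·R1: [0, 3/2, -1, -4, 10]
R3 ← R3 − (2)·R2: [0, 0, -2, 5, -6]
R4 ← R4 − (3/4)·R2: [0, 0, -2, 31/4, -23/2]
R5 ← R5 + (1/2)·R2: [0, 0, 0, -11/2, 11]
R6 ← R6 + (9/4)·R2: [0, 0, -4, -37/4, 53/2]
R4 ← R4 − R3: [0, 0, 0, 11/4, -11/2]
R6 ← R6 − (2)·R3: [0, 0, 0, -77/4, 77/2]
R5 ← R5 + (2)·R4: [0, 0, 0, 0, 0]
R6 ← R6 + (7)·R4: [0, 0, 0, 0, 0]
The echelon form has 4 nonzero rows, and every pivot lies in the first 4 columns, so rank(B) = rank([B|b]) = 4.
The system is consistent.
Free variables = (unknowns) − (rank) = 4 − 4 = 0.

0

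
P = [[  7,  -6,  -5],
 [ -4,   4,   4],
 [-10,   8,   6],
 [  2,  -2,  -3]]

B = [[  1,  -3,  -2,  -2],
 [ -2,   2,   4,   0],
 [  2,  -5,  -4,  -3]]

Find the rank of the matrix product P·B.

First compute PB:
[[  9,  -8, -18,   1],
 [ -4,   0,   8,  -4],
 [-14,  16,  28,   2],
 [  0,   5,   0,   5]]
Now row reduce the product.
R2 ← R2 + (4/9)·R1: [0, -32/9, 0, -32/9]
R3 ← R3 + (14/9)·R1: [0, 32/9, 0, 32/9]
R3 ← R3 + R2: [0, 0, 0, 0]
R4 ← R4 + (45/32)·R2: [0, 0, 0, 0]
2 nonzero rows, so rank(PB) = 2.

2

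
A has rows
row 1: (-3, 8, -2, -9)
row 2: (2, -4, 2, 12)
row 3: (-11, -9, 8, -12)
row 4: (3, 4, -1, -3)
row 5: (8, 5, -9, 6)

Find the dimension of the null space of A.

0

Row reduce to echelon form.
R2 ← R2 + (2/3)·R1: [0, 4/3, 2/3, 6]
R3 ← R3 − (11/3)·R1: [0, -115/3, 46/3, 21]
R4 ← R4 + R1: [0, 12, -3, -12]
R5 ← R5 + (8/3)·R1: [0, 79/3, -43/3, -18]
R3 ← R3 + (115/4)·R2: [0, 0, 69/2, 387/2]
R4 ← R4 − (9)·R2: [0, 0, -9, -66]
R5 ← R5 − (79/4)·R2: [0, 0, -55/2, -273/2]
R4 ← R4 + (6/23)·R3: [0, 0, 0, -357/23]
R5 ← R5 + (55/69)·R3: [0, 0, 0, 408/23]
R5 ← R5 + (8/7)·R4: [0, 0, 0, 0]
4 nonzero rows, so rank(A) = 4.
A has 4 columns; by rank–nullity, nullity = 4 − 4 = 0.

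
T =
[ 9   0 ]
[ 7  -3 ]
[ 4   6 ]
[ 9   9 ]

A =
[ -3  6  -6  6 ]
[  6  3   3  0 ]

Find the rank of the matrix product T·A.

2

First compute TA:
[[-27,  54, -54,  54],
 [-39,  33, -51,  42],
 [ 24,  42,  -6,  24],
 [ 27,  81, -27,  54]]
Now row reduce the product.
R2 ← R2 − (13/9)·R1: [0, -45, 27, -36]
R3 ← R3 + (8/9)·R1: [0, 90, -54, 72]
R4 ← R4 + R1: [0, 135, -81, 108]
R3 ← R3 + (2)·R2: [0, 0, 0, 0]
R4 ← R4 + (3)·R2: [0, 0, 0, 0]
2 nonzero rows, so rank(TA) = 2.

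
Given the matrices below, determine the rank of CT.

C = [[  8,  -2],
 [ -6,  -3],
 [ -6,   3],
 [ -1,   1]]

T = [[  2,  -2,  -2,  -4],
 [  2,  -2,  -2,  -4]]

1

First compute CT:
[[ 12, -12, -12, -24],
 [-18,  18,  18,  36],
 [ -6,   6,   6,  12],
 [  0,   0,   0,   0]]
Now row reduce the product.
R2 ← R2 + (3/2)·R1: [0, 0, 0, 0]
R3 ← R3 + (1/2)·R1: [0, 0, 0, 0]
1 nonzero row, so rank(CT) = 1.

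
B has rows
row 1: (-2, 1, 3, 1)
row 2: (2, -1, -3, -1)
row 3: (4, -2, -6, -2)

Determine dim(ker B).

Row reduce to echelon form.
R2 ← R2 + R1: [0, 0, 0, 0]
R3 ← R3 + (2)·R1: [0, 0, 0, 0]
1 nonzero row, so rank(B) = 1.
B has 4 columns; by rank–nullity, nullity = 4 − 1 = 3.

3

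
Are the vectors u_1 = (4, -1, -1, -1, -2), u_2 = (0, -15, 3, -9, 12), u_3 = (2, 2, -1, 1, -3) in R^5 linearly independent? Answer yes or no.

Form the matrix with these vectors as rows and row reduce.
R3 ← R3 − (1/2)·R1: [0, 5/2, -1/2, 3/2, -2]
R3 ← R3 + (1/6)·R2: [0, 0, 0, 0, 0]
2 nonzero rows, so the 3 vectors span a space of dimension 2.
Since 2 < 3, the vectors are linearly dependent.

no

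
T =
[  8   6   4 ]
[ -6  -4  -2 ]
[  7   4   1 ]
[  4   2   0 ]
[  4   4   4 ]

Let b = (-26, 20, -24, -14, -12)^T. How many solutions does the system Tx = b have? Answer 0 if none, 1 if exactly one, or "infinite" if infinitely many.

Row reduce the augmented matrix [T | b].
R2 ← R2 + (3/4)·R1: [0, 1/2, 1, 1/2]
R3 ← R3 − (7/8)·R1: [0, -5/4, -5/2, -5/4]
R4 ← R4 − (1/2)·R1: [0, -1, -2, -1]
R5 ← R5 − (1/2)·R1: [0, 1, 2, 1]
R3 ← R3 + (5/2)·R2: [0, 0, 0, 0]
R4 ← R4 + (2)·R2: [0, 0, 0, 0]
R5 ← R5 − (2)·R2: [0, 0, 0, 0]
The echelon form has 2 nonzero rows, and every pivot lies in the first 3 columns, so rank(T) = rank([T|b]) = 2.
The system is consistent.
rank = 2 < 3 unknowns, so there are infinitely many solutions.

infinite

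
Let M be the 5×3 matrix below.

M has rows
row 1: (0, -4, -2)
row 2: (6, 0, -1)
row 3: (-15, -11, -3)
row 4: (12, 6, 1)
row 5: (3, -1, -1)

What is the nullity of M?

1

Row reduce to echelon form.
Swap R1 ↔ R2
R3 ← R3 + (5/2)·R1: [0, -11, -11/2]
R4 ← R4 − (2)·R1: [0, 6, 3]
R5 ← R5 − (1/2)·R1: [0, -1, -1/2]
R3 ← R3 − (11/4)·R2: [0, 0, 0]
R4 ← R4 + (3/2)·R2: [0, 0, 0]
R5 ← R5 − (1/4)·R2: [0, 0, 0]
2 nonzero rows, so rank(M) = 2.
M has 3 columns; by rank–nullity, nullity = 3 − 2 = 1.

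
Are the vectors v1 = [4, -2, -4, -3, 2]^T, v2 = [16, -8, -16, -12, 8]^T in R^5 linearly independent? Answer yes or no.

no

Form the matrix with these vectors as rows and row reduce.
R2 ← R2 − (4)·R1: [0, 0, 0, 0, 0]
1 nonzero row, so the 2 vectors span a space of dimension 1.
Since 1 < 2, the vectors are linearly dependent.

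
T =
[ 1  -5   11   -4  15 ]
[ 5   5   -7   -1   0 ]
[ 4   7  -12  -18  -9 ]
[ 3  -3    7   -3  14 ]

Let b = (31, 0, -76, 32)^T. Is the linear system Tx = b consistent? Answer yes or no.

yes

Row reduce the augmented matrix [T | b].
R2 ← R2 − (5)·R1: [0, 30, -62, 19, -75, -155]
R3 ← R3 − (4)·R1: [0, 27, -56, -2, -69, -200]
R4 ← R4 − (3)·R1: [0, 12, -26, 9, -31, -61]
R3 ← R3 − (9/10)·R2: [0, 0, -1/5, -191/10, -3/2, -121/2]
R4 ← R4 − (2/5)·R2: [0, 0, -6/5, 7/5, -1, 1]
R4 ← R4 − (6)·R3: [0, 0, 0, 116, 8, 364]
The echelon form has 4 nonzero rows, and every pivot lies in the first 5 columns, so rank(T) = rank([T|b]) = 4.
The system is consistent.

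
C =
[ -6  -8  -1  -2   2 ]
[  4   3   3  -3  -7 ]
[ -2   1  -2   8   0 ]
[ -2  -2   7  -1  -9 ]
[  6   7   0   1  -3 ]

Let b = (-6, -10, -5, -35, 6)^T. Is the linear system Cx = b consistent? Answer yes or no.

yes

Row reduce the augmented matrix [C | b].
R2 ← R2 + (2/3)·R1: [0, -7/3, 7/3, -13/3, -17/3, -14]
R3 ← R3 − (1/3)·R1: [0, 11/3, -5/3, 26/3, -2/3, -3]
R4 ← R4 − (1/3)·R1: [0, 2/3, 22/3, -1/3, -29/3, -33]
R5 ← R5 + R1: [0, -1, -1, -1, -1, 0]
R3 ← R3 + (11/7)·R2: [0, 0, 2, 13/7, -67/7, -25]
R4 ← R4 + (2/7)·R2: [0, 0, 8, -11/7, -79/7, -37]
R5 ← R5 − (3/7)·R2: [0, 0, -2, 6/7, 10/7, 6]
R4 ← R4 − (4)·R3: [0, 0, 0, -9, 27, 63]
R5 ← R5 + R3: [0, 0, 0, 19/7, -57/7, -19]
R5 ← R5 + (19/63)·R4: [0, 0, 0, 0, 0, 0]
The echelon form has 4 nonzero rows, and every pivot lies in the first 5 columns, so rank(C) = rank([C|b]) = 4.
The system is consistent.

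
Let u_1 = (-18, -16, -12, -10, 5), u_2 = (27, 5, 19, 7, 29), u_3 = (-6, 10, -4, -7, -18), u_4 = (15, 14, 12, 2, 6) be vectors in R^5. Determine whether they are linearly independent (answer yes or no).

Form the matrix with these vectors as rows and row reduce.
R2 ← R2 + (3/2)·R1: [0, -19, 1, -8, 73/2]
R3 ← R3 − (1/3)·R1: [0, 46/3, 0, -11/3, -59/3]
R4 ← R4 + (5/6)·R1: [0, 2/3, 2, -19/3, 61/6]
R3 ← R3 + (46/57)·R2: [0, 0, 46/57, -577/57, 186/19]
R4 ← R4 + (2/57)·R2: [0, 0, 116/57, -377/57, 435/38]
R4 ← R4 − (58/23)·R3: [0, 0, 0, 435/23, -609/46]
4 nonzero rows, so the 4 vectors span a space of dimension 4.
Since 4 = 4, the vectors are linearly independent.

yes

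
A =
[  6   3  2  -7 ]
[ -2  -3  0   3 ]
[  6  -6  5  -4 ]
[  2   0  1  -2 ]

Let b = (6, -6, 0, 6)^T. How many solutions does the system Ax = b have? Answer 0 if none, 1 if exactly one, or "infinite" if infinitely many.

0

Row reduce the augmented matrix [A | b].
R2 ← R2 + (1/3)·R1: [0, -2, 2/3, 2/3, -4]
R3 ← R3 − R1: [0, -9, 3, 3, -6]
R4 ← R4 − (1/3)·R1: [0, -1, 1/3, 1/3, 4]
R3 ← R3 − (9/2)·R2: [0, 0, 0, 0, 12]
R4 ← R4 − (1/2)·R2: [0, 0, 0, 0, 6]
R4 ← R4 − (1/2)·R3: [0, 0, 0, 0, 0]
The echelon form has 3 nonzero rows; the last pivot sits in the augmented column, so rank(A) = 2 but rank([A|b]) = 3.
Since the ranks differ, the system is inconsistent.
It has no solutions.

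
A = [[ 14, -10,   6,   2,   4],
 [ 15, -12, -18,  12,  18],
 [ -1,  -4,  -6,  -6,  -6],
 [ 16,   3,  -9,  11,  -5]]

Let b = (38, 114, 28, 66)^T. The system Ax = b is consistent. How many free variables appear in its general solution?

Row reduce the augmented matrix [A | b].
R2 ← R2 − (15/14)·R1: [0, -9/7, -171/7, 69/7, 96/7, 513/7]
R3 ← R3 + (1/14)·R1: [0, -33/7, -39/7, -41/7, -40/7, 215/7]
R4 ← R4 − (8/7)·R1: [0, 101/7, -111/7, 61/7, -67/7, 158/7]
R3 ← R3 − (11/3)·R2: [0, 0, 84, -42, -56, -238]
R4 ← R4 + (101/9)·R2: [0, 0, -290, 358/3, 433/3, 845]
R4 ← R4 + (145/42)·R3: [0, 0, 0, -77/3, -49, 70/3]
The echelon form has 4 nonzero rows, and every pivot lies in the first 5 columns, so rank(A) = rank([A|b]) = 4.
The system is consistent.
Free variables = (unknowns) − (rank) = 5 − 4 = 1.

1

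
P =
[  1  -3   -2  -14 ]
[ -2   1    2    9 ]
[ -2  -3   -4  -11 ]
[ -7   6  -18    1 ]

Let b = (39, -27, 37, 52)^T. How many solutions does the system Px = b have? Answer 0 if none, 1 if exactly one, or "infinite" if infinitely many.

Row reduce the augmented matrix [P | b].
R2 ← R2 + (2)·R1: [0, -5, -2, -19, 51]
R3 ← R3 + (2)·R1: [0, -9, -8, -39, 115]
R4 ← R4 + (7)·R1: [0, -15, -32, -97, 325]
R3 ← R3 − (9/5)·R2: [0, 0, -22/5, -24/5, 116/5]
R4 ← R4 − (3)·R2: [0, 0, -26, -40, 172]
R4 ← R4 − (65/11)·R3: [0, 0, 0, -128/11, 384/11]
The echelon form has 4 nonzero rows, and every pivot lies in the first 4 columns, so rank(P) = rank([P|b]) = 4.
The system is consistent.
rank = 4 = number of unknowns, so the solution is unique.

1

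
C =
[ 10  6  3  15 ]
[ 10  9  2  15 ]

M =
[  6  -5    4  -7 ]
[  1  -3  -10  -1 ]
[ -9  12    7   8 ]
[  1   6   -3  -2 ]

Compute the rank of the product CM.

2

First compute CM:
[[ 54,  58, -44, -82],
 [ 66,  37, -81, -93]]
Now row reduce the product.
R2 ← R2 − (11/9)·R1: [0, -305/9, -245/9, 65/9]
2 nonzero rows, so rank(CM) = 2.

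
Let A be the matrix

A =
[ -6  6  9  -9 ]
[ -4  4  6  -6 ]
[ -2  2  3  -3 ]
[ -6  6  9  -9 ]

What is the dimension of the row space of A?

1

Row reduce to echelon form.
R2 ← R2 − (2/3)·R1: [0, 0, 0, 0]
R3 ← R3 − (1/3)·R1: [0, 0, 0, 0]
R4 ← R4 − R1: [0, 0, 0, 0]
Echelon form has 1 nonzero row, so rank(A) = 1.
The row space has dimension equal to the rank: 1.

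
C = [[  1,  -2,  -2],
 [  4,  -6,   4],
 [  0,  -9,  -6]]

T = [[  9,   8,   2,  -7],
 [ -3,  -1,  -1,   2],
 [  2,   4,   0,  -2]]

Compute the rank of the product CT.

2

First compute CT:
[[ 11,   2,   4,  -7],
 [ 62,  54,  14, -48],
 [ 15, -15,   9,  -6]]
Now row reduce the product.
R2 ← R2 − (62/11)·R1: [0, 470/11, -94/11, -94/11]
R3 ← R3 − (15/11)·R1: [0, -195/11, 39/11, 39/11]
R3 ← R3 + (39/94)·R2: [0, 0, 0, 0]
2 nonzero rows, so rank(CT) = 2.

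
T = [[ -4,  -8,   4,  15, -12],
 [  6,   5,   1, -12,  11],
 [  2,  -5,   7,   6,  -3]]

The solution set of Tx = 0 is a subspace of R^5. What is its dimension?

Row reduce to echelon form.
R2 ← R2 + (3/2)·R1: [0, -7, 7, 21/2, -7]
R3 ← R3 + (1/2)·R1: [0, -9, 9, 27/2, -9]
R3 ← R3 − (9/7)·R2: [0, 0, 0, 0, 0]
2 nonzero rows, so rank(T) = 2.
T has 5 columns; by rank–nullity, nullity = 5 − 2 = 3.

3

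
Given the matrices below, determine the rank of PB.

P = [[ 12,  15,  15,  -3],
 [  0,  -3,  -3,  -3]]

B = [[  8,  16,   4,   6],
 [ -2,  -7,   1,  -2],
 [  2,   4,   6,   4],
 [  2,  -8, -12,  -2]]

First compute PB:
[[ 90, 171, 189, 108],
 [ -6,  33,  15,   0]]
Now row reduce the product.
R2 ← R2 + (1/15)·R1: [0, 222/5, 138/5, 36/5]
2 nonzero rows, so rank(PB) = 2.

2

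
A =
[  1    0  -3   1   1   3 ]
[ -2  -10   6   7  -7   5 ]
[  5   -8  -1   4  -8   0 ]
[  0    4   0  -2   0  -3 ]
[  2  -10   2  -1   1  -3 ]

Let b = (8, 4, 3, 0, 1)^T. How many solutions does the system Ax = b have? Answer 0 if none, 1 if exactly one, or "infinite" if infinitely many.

Row reduce the augmented matrix [A | b].
R2 ← R2 + (2)·R1: [0, -10, 0, 9, -5, 11, 20]
R3 ← R3 − (5)·R1: [0, -8, 14, -1, -13, -15, -37]
R5 ← R5 − (2)·R1: [0, -10, 8, -3, -1, -9, -15]
R3 ← R3 − (4/5)·R2: [0, 0, 14, -41/5, -9, -119/5, -53]
R4 ← R4 + (2/5)·R2: [0, 0, 0, 8/5, -2, 7/5, 8]
R5 ← R5 − R2: [0, 0, 8, -12, 4, -20, -35]
R5 ← R5 − (4/7)·R3: [0, 0, 0, -256/35, 64/7, -32/5, -33/7]
R5 ← R5 + (32/7)·R4: [0, 0, 0, 0, 0, 0, 223/7]
The echelon form has 5 nonzero rows; the last pivot sits in the augmented column, so rank(A) = 4 but rank([A|b]) = 5.
Since the ranks differ, the system is inconsistent.
It has no solutions.

0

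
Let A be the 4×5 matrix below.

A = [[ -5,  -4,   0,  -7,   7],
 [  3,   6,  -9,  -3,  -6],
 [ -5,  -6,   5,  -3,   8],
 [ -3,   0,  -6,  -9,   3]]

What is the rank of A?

2

Row reduce to echelon form.
R2 ← R2 + (3/5)·R1: [0, 18/5, -9, -36/5, -9/5]
R3 ← R3 − R1: [0, -2, 5, 4, 1]
R4 ← R4 − (3/5)·R1: [0, 12/5, -6, -24/5, -6/5]
R3 ← R3 + (5/9)·R2: [0, 0, 0, 0, 0]
R4 ← R4 − (2/3)·R2: [0, 0, 0, 0, 0]
Echelon form has 2 nonzero rows, so rank(A) = 2.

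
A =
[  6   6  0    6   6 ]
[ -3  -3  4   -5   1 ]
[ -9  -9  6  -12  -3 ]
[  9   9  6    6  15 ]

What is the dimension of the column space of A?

2

Row reduce to echelon form.
R2 ← R2 + (1/2)·R1: [0, 0, 4, -2, 4]
R3 ← R3 + (3/2)·R1: [0, 0, 6, -3, 6]
R4 ← R4 − (3/2)·R1: [0, 0, 6, -3, 6]
R3 ← R3 − (3/2)·R2: [0, 0, 0, 0, 0]
R4 ← R4 − (3/2)·R2: [0, 0, 0, 0, 0]
Echelon form has 2 nonzero rows, so rank(A) = 2.
The column space has dimension equal to the rank: 2.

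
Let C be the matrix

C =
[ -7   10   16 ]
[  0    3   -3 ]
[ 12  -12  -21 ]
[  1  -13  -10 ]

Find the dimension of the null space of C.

0

Row reduce to echelon form.
R3 ← R3 + (12/7)·R1: [0, 36/7, 45/7]
R4 ← R4 + (1/7)·R1: [0, -81/7, -54/7]
R3 ← R3 − (12/7)·R2: [0, 0, 81/7]
R4 ← R4 + (27/7)·R2: [0, 0, -135/7]
R4 ← R4 + (5/3)·R3: [0, 0, 0]
3 nonzero rows, so rank(C) = 3.
C has 3 columns; by rank–nullity, nullity = 3 − 3 = 0.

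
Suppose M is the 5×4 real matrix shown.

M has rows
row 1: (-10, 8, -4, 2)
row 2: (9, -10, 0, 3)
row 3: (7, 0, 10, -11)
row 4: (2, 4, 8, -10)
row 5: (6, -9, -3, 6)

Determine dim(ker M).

Row reduce to echelon form.
R2 ← R2 + (9/10)·R1: [0, -14/5, -18/5, 24/5]
R3 ← R3 + (7/10)·R1: [0, 28/5, 36/5, -48/5]
R4 ← R4 + (1/5)·R1: [0, 28/5, 36/5, -48/5]
R5 ← R5 + (3/5)·R1: [0, -21/5, -27/5, 36/5]
R3 ← R3 + (2)·R2: [0, 0, 0, 0]
R4 ← R4 + (2)·R2: [0, 0, 0, 0]
R5 ← R5 − (3/2)·R2: [0, 0, 0, 0]
2 nonzero rows, so rank(M) = 2.
M has 4 columns; by rank–nullity, nullity = 4 − 2 = 2.

2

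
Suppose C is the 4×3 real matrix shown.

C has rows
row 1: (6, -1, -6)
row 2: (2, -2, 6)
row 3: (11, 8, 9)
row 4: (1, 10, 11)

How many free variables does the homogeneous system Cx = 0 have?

Row reduce to echelon form.
R2 ← R2 − (1/3)·R1: [0, -5/3, 8]
R3 ← R3 − (11/6)·R1: [0, 59/6, 20]
R4 ← R4 − (1/6)·R1: [0, 61/6, 12]
R3 ← R3 + (59/10)·R2: [0, 0, 336/5]
R4 ← R4 + (61/10)·R2: [0, 0, 304/5]
R4 ← R4 − (19/21)·R3: [0, 0, 0]
3 nonzero rows, so rank(C) = 3.
C has 3 columns; by rank–nullity, nullity = 3 − 3 = 0.

0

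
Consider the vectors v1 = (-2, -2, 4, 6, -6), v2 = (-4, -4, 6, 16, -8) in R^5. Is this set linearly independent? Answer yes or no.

Form the matrix with these vectors as rows and row reduce.
R2 ← R2 − (2)·R1: [0, 0, -2, 4, 4]
2 nonzero rows, so the 2 vectors span a space of dimension 2.
Since 2 = 2, the vectors are linearly independent.

yes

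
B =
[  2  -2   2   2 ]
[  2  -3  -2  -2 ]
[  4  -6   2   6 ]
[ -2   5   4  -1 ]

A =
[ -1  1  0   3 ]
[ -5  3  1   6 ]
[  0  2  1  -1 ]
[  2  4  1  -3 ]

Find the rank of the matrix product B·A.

First compute BA:
[[ 12,   8,   2, -14],
 [  9, -19,  -7,  -4],
 [ 38,  14,   2, -44],
 [-25,  17,   8,  23]]
Now row reduce the product.
R2 ← R2 − (3/4)·R1: [0, -25, -17/2, 13/2]
R3 ← R3 − (19/6)·R1: [0, -34/3, -13/3, 1/3]
R4 ← R4 + (25/12)·R1: [0, 101/3, 73/6, -37/6]
R3 ← R3 − (34/75)·R2: [0, 0, -12/25, -196/75]
R4 ← R4 + (101/75)·R2: [0, 0, 18/25, 194/75]
R4 ← R4 + (3/2)·R3: [0, 0, 0, -4/3]
4 nonzero rows, so rank(BA) = 4.

4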